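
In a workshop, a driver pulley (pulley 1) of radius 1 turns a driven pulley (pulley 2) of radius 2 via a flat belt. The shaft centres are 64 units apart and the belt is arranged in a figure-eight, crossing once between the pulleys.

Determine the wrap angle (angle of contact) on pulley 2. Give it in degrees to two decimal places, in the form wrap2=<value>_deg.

crossed belt: β = asin((r1+r2)/C) = asin(3/64) = 2.6867°
wrap1 = wrap2 = π + 2β = 185.3734°

wrap2=185.37_deg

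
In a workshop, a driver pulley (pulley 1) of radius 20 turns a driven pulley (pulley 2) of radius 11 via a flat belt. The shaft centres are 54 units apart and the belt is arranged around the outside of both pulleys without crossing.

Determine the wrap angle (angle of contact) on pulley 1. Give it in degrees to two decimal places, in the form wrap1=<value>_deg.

open belt: β = asin((r2−r1)/C) = asin(-9/54) = -9.5941°
wrap1 = π − 2β = 199.1881°
wrap2 = π + 2β = 160.8119°

wrap1=199.19_deg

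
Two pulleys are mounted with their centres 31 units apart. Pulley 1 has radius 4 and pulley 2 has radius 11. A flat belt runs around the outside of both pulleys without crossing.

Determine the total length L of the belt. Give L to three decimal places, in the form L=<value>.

open belt: β = asin((r2−r1)/C) = asin(7/31) = 13.0503°
wrap1 = π − 2β = 153.8994°
wrap2 = π + 2β = 206.1006°
tangent length = C·cosβ = 30.1993
L = r1·wrap1 + r2·wrap2 + 2·C·cosβ = 4·2.6861 + 11·3.5971 + 2·30.1993 = 110.7114

L=110.711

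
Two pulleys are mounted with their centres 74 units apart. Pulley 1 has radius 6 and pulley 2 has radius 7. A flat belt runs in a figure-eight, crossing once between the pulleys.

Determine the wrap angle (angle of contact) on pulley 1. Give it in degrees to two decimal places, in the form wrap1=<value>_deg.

crossed belt: β = asin((r1+r2)/C) = asin(13/74) = 10.1180°
wrap1 = wrap2 = π + 2β = 200.2360°

wrap1=200.24_deg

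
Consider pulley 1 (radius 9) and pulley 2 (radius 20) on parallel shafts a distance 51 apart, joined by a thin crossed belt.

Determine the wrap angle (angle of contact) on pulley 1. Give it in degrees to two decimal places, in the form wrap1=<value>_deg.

crossed belt: β = asin((r1+r2)/C) = asin(29/51) = 34.6546°
wrap1 = wrap2 = π + 2β = 249.3091°

wrap1=249.31_deg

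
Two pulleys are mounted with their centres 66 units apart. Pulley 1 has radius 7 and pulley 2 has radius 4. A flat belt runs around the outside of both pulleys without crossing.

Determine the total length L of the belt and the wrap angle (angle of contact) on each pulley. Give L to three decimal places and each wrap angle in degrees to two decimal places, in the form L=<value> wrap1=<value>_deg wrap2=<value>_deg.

L=166.694 wrap1=185.21_deg wrap2=174.79_deg

open belt: β = asin((r2−r1)/C) = asin(-3/66) = -2.6053°
wrap1 = π − 2β = 185.2105°
wrap2 = π + 2β = 174.7895°
tangent length = C·cosβ = 65.9318
L = r1·wrap1 + r2·wrap2 + 2·C·cosβ = 7·3.2325 + 4·3.0507 + 2·65.9318 = 166.6939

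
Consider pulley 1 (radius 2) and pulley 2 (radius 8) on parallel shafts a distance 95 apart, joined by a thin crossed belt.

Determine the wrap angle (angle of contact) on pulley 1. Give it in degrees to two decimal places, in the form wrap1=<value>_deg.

crossed belt: β = asin((r1+r2)/C) = asin(10/95) = 6.0423°
wrap1 = wrap2 = π + 2β = 192.0847°

wrap1=192.08_deg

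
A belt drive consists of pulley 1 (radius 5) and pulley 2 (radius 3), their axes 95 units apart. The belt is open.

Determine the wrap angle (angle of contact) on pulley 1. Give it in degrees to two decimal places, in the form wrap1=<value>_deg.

open belt: β = asin((r2−r1)/C) = asin(-2/95) = -1.2063°
wrap1 = π − 2β = 182.4126°
wrap2 = π + 2β = 177.5874°

wrap1=182.41_deg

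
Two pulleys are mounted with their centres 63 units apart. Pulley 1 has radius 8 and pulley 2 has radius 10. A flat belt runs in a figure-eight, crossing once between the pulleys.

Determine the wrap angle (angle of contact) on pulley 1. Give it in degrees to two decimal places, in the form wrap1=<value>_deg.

crossed belt: β = asin((r1+r2)/C) = asin(18/63) = 16.6015°
wrap1 = wrap2 = π + 2β = 213.2031°

wrap1=213.20_deg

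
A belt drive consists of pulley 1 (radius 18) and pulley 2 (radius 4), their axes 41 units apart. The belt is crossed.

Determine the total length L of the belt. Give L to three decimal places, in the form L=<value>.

L=163.231

crossed belt: β = asin((r1+r2)/C) = asin(22/41) = 32.4515°
wrap1 = wrap2 = π + 2β = 244.9030°
tangent length = C·cosβ = 34.5977
L = (r1+r2)·wrap + 2·C·cosβ = 22·4.2744 + 2·34.5977 = 163.2314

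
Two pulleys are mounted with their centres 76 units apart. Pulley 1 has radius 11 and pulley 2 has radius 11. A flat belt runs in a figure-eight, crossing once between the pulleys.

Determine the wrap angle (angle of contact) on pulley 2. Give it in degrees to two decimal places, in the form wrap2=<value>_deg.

crossed belt: β = asin((r1+r2)/C) = asin(22/76) = 16.8264°
wrap1 = wrap2 = π + 2β = 213.6529°

wrap2=213.65_deg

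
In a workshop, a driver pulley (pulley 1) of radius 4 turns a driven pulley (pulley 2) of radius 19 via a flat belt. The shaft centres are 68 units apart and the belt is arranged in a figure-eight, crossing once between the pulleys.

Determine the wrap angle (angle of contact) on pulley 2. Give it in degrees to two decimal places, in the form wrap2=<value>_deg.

wrap2=219.54_deg

crossed belt: β = asin((r1+r2)/C) = asin(23/68) = 19.7694°
wrap1 = wrap2 = π + 2β = 219.5388°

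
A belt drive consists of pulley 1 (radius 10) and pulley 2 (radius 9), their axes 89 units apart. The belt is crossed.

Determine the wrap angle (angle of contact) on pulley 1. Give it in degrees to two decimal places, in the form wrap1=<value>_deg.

wrap1=204.65_deg

crossed belt: β = asin((r1+r2)/C) = asin(19/89) = 12.3266°
wrap1 = wrap2 = π + 2β = 204.6531°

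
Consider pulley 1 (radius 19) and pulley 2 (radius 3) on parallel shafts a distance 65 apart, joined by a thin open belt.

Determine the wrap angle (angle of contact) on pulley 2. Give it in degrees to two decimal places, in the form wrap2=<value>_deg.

open belt: β = asin((r2−r1)/C) = asin(-16/65) = -14.2500°
wrap1 = π − 2β = 208.5001°
wrap2 = π + 2β = 151.4999°

wrap2=151.50_deg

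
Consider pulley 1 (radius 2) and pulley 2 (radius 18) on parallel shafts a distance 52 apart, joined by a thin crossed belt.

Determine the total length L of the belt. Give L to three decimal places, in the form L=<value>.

crossed belt: β = asin((r1+r2)/C) = asin(20/52) = 22.6199°
wrap1 = wrap2 = π + 2β = 225.2397°
tangent length = C·cosβ = 48.0000
L = (r1+r2)·wrap + 2·C·cosβ = 20·3.9312 + 2·48.0000 = 174.6235

L=174.623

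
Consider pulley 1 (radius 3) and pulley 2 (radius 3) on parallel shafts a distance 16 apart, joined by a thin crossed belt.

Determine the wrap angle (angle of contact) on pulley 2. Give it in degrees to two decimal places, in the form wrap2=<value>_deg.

crossed belt: β = asin((r1+r2)/C) = asin(6/16) = 22.0243°
wrap1 = wrap2 = π + 2β = 224.0486°

wrap2=224.05_deg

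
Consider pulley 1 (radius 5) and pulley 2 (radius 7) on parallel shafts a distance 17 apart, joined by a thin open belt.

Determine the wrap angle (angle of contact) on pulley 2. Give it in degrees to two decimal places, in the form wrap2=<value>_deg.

open belt: β = asin((r2−r1)/C) = asin(2/17) = 6.7563°
wrap1 = π − 2β = 166.4873°
wrap2 = π + 2β = 193.5127°

wrap2=193.51_deg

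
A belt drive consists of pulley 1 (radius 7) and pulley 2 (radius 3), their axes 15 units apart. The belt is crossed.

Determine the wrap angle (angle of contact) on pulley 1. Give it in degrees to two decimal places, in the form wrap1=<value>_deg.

wrap1=263.62_deg

crossed belt: β = asin((r1+r2)/C) = asin(10/15) = 41.8103°
wrap1 = wrap2 = π + 2β = 263.6206°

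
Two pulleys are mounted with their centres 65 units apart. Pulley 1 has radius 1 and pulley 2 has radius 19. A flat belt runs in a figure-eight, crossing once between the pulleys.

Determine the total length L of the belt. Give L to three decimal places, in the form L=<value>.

crossed belt: β = asin((r1+r2)/C) = asin(20/65) = 17.9202°
wrap1 = wrap2 = π + 2β = 215.8404°
tangent length = C·cosβ = 61.8466
L = (r1+r2)·wrap + 2·C·cosβ = 20·3.7671 + 2·61.8466 = 199.0357

L=199.036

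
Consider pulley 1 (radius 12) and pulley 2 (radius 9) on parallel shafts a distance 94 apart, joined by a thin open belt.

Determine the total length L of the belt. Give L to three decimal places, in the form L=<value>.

open belt: β = asin((r2−r1)/C) = asin(-3/94) = -1.8289°
wrap1 = π − 2β = 183.6578°
wrap2 = π + 2β = 176.3422°
tangent length = C·cosβ = 93.9521
L = r1·wrap1 + r2·wrap2 + 2·C·cosβ = 12·3.2054 + 9·3.0778 + 2·93.9521 = 254.0692

L=254.069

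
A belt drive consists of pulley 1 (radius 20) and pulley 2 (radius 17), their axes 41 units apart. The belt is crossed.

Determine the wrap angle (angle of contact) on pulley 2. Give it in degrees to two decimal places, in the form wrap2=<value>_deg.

wrap2=308.96_deg

crossed belt: β = asin((r1+r2)/C) = asin(37/41) = 64.4805°
wrap1 = wrap2 = π + 2β = 308.9611°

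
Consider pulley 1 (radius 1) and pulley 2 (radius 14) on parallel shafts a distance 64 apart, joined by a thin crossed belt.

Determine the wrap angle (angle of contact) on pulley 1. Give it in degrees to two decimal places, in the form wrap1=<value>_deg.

wrap1=207.11_deg

crossed belt: β = asin((r1+r2)/C) = asin(15/64) = 13.5548°
wrap1 = wrap2 = π + 2β = 207.1096°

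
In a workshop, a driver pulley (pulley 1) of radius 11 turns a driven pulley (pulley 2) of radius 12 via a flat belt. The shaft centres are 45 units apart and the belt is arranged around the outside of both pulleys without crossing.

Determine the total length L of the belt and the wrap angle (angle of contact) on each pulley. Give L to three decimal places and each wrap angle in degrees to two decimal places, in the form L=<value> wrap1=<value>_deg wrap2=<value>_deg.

open belt: β = asin((r2−r1)/C) = asin(1/45) = 1.2733°
wrap1 = π − 2β = 177.4533°
wrap2 = π + 2β = 182.5467°
tangent length = C·cosβ = 44.9889
L = r1·wrap1 + r2·wrap2 + 2·C·cosβ = 11·3.0971 + 12·3.1860 + 2·44.9889 = 162.2789

L=162.279 wrap1=177.45_deg wrap2=182.55_deg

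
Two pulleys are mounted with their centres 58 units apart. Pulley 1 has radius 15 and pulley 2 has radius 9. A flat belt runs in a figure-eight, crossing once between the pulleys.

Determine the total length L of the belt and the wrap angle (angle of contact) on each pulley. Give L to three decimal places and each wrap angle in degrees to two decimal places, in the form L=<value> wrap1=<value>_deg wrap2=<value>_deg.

L=201.479 wrap1=228.89_deg wrap2=228.89_deg

crossed belt: β = asin((r1+r2)/C) = asin(24/58) = 24.4433°
wrap1 = wrap2 = π + 2β = 228.8867°
tangent length = C·cosβ = 52.8015
L = (r1+r2)·wrap + 2·C·cosβ = 24·3.9948 + 2·52.8015 = 201.4789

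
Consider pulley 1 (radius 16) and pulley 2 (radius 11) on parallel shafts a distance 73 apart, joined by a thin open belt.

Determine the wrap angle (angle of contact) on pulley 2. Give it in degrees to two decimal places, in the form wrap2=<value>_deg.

open belt: β = asin((r2−r1)/C) = asin(-5/73) = -3.9274°
wrap1 = π − 2β = 187.8549°
wrap2 = π + 2β = 172.1451°

wrap2=172.15_deg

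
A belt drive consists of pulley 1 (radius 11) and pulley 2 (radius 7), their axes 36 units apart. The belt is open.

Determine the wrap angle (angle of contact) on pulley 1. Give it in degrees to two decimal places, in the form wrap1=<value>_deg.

open belt: β = asin((r2−r1)/C) = asin(-4/36) = -6.3794°
wrap1 = π − 2β = 192.7587°
wrap2 = π + 2β = 167.2413°

wrap1=192.76_deg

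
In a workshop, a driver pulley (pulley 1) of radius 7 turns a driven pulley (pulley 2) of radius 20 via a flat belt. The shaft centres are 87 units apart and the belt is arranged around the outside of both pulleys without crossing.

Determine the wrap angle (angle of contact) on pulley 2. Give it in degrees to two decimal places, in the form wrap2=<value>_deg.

wrap2=197.19_deg

open belt: β = asin((r2−r1)/C) = asin(13/87) = 8.5936°
wrap1 = π − 2β = 162.8128°
wrap2 = π + 2β = 197.1872°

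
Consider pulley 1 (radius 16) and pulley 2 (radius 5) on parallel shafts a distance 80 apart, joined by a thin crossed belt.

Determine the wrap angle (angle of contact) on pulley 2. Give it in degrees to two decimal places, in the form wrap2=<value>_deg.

crossed belt: β = asin((r1+r2)/C) = asin(21/80) = 15.2185°
wrap1 = wrap2 = π + 2β = 210.4369°

wrap2=210.44_deg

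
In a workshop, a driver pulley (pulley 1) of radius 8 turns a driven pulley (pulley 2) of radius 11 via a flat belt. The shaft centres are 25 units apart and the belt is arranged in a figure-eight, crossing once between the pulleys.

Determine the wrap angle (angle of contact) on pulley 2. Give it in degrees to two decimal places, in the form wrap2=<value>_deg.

crossed belt: β = asin((r1+r2)/C) = asin(19/25) = 49.4642°
wrap1 = wrap2 = π + 2β = 278.9284°

wrap2=278.93_deg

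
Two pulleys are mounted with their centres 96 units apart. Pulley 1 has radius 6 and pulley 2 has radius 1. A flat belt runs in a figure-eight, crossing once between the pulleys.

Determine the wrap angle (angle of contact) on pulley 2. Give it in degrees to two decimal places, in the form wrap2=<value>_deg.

crossed belt: β = asin((r1+r2)/C) = asin(7/96) = 4.1815°
wrap1 = wrap2 = π + 2β = 188.3631°

wrap2=188.36_deg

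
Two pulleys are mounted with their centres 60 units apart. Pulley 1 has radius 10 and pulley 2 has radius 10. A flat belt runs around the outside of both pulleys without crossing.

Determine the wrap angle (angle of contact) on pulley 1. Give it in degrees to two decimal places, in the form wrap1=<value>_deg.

open belt: β = asin((r2−r1)/C) = asin(0/60) = 0.0000°
wrap1 = π − 2β = 180.0000°
wrap2 = π + 2β = 180.0000°

wrap1=180.00_deg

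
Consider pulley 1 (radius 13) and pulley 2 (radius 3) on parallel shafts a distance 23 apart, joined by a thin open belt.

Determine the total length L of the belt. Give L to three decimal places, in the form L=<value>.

open belt: β = asin((r2−r1)/C) = asin(-10/23) = -25.7715°
wrap1 = π − 2β = 231.5429°
wrap2 = π + 2β = 128.4571°
tangent length = C·cosβ = 20.7123
L = r1·wrap1 + r2·wrap2 + 2·C·cosβ = 13·4.0412 + 3·2.2420 + 2·20.7123 = 100.6861

L=100.686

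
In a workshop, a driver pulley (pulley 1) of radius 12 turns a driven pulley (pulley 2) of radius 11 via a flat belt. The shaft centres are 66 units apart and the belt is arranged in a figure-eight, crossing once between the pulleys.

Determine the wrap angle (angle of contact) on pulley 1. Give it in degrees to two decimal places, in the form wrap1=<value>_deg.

crossed belt: β = asin((r1+r2)/C) = asin(23/66) = 20.3947°
wrap1 = wrap2 = π + 2β = 220.7893°

wrap1=220.79_deg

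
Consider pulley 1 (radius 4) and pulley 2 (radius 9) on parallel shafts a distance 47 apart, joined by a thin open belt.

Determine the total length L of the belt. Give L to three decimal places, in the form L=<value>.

open belt: β = asin((r2−r1)/C) = asin(5/47) = 6.1069°
wrap1 = π − 2β = 167.7863°
wrap2 = π + 2β = 192.2137°
tangent length = C·cosβ = 46.7333
L = r1·wrap1 + r2·wrap2 + 2·C·cosβ = 4·2.9284 + 9·3.3548 + 2·46.7333 = 135.3731

L=135.373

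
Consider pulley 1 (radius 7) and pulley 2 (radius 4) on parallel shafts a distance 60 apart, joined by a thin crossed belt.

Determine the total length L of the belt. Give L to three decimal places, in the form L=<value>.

crossed belt: β = asin((r1+r2)/C) = asin(11/60) = 10.5640°
wrap1 = wrap2 = π + 2β = 201.1280°
tangent length = C·cosβ = 58.9830
L = (r1+r2)·wrap + 2·C·cosβ = 11·3.5103 + 2·58.9830 = 156.5799

L=156.580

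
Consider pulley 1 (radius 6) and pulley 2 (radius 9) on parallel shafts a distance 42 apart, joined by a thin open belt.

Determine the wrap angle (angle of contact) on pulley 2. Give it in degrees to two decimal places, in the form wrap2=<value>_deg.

open belt: β = asin((r2−r1)/C) = asin(3/42) = 4.0960°
wrap1 = π − 2β = 171.8079°
wrap2 = π + 2β = 188.1921°

wrap2=188.19_deg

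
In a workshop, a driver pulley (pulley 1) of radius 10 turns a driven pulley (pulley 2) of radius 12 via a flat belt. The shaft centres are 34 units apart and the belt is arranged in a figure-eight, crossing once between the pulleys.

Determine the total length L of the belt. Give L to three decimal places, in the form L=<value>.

L=151.925

crossed belt: β = asin((r1+r2)/C) = asin(22/34) = 40.3202°
wrap1 = wrap2 = π + 2β = 260.6404°
tangent length = C·cosβ = 25.9230
L = (r1+r2)·wrap + 2·C·cosβ = 22·4.5490 + 2·25.9230 = 151.9247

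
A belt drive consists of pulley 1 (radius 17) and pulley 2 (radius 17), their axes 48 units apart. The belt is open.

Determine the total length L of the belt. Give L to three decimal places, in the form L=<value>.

open belt: β = asin((r2−r1)/C) = asin(0/48) = 0.0000°
wrap1 = π − 2β = 180.0000°
wrap2 = π + 2β = 180.0000°
tangent length = C·cosβ = 48.0000
L = r1·wrap1 + r2·wrap2 + 2·C·cosβ = 17·3.1416 + 17·3.1416 + 2·48.0000 = 202.8142

L=202.814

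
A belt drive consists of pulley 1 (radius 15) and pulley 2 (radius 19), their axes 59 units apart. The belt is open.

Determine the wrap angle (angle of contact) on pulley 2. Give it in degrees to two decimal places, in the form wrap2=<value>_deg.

wrap2=187.77_deg

open belt: β = asin((r2−r1)/C) = asin(4/59) = 3.8874°
wrap1 = π − 2β = 172.2251°
wrap2 = π + 2β = 187.7749°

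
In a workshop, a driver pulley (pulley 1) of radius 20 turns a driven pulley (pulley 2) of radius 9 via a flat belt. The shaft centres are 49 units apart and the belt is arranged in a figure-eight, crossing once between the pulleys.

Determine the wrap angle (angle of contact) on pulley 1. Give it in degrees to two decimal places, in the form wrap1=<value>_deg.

wrap1=252.57_deg

crossed belt: β = asin((r1+r2)/C) = asin(29/49) = 36.2875°
wrap1 = wrap2 = π + 2β = 252.5749°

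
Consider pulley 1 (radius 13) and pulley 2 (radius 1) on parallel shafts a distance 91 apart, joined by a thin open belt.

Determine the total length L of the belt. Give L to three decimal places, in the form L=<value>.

open belt: β = asin((r2−r1)/C) = asin(-12/91) = -7.5776°
wrap1 = π − 2β = 195.1551°
wrap2 = π + 2β = 164.8449°
tangent length = C·cosβ = 90.2053
L = r1·wrap1 + r2·wrap2 + 2·C·cosβ = 13·3.4061 + 1·2.8771 + 2·90.2053 = 227.5670

L=227.567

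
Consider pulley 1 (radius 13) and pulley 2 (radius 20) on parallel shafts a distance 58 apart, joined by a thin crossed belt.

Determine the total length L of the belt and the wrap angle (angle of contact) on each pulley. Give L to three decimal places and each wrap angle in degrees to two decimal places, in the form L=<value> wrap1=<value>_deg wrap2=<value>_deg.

crossed belt: β = asin((r1+r2)/C) = asin(33/58) = 34.6781°
wrap1 = wrap2 = π + 2β = 249.3562°
tangent length = C·cosβ = 47.6970
L = (r1+r2)·wrap + 2·C·cosβ = 33·4.3521 + 2·47.6970 = 239.0128

L=239.013 wrap1=249.36_deg wrap2=249.36_deg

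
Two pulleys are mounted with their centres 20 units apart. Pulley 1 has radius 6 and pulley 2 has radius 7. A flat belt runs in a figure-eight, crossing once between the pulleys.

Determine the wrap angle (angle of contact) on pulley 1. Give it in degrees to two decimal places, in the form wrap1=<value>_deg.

wrap1=261.08_deg

crossed belt: β = asin((r1+r2)/C) = asin(13/20) = 40.5416°
wrap1 = wrap2 = π + 2β = 261.0832°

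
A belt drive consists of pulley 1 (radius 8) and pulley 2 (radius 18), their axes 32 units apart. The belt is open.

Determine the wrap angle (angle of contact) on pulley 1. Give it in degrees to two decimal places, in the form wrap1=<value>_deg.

wrap1=143.58_deg

open belt: β = asin((r2−r1)/C) = asin(10/32) = 18.2100°
wrap1 = π − 2β = 143.5801°
wrap2 = π + 2β = 216.4199°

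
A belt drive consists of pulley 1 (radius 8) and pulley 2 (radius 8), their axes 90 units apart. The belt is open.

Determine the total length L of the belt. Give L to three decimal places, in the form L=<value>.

L=230.265

open belt: β = asin((r2−r1)/C) = asin(0/90) = 0.0000°
wrap1 = π − 2β = 180.0000°
wrap2 = π + 2β = 180.0000°
tangent length = C·cosβ = 90.0000
L = r1·wrap1 + r2·wrap2 + 2·C·cosβ = 8·3.1416 + 8·3.1416 + 2·90.0000 = 230.2655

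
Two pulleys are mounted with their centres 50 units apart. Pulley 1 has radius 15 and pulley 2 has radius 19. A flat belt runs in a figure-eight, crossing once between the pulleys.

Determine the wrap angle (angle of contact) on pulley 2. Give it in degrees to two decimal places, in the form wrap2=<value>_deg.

crossed belt: β = asin((r1+r2)/C) = asin(34/50) = 42.8436°
wrap1 = wrap2 = π + 2β = 265.6873°

wrap2=265.69_deg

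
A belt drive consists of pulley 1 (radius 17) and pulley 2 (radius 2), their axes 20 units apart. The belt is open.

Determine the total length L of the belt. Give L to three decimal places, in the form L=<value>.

L=111.590

open belt: β = asin((r2−r1)/C) = asin(-15/20) = -48.5904°
wrap1 = π − 2β = 277.1808°
wrap2 = π + 2β = 82.8192°
tangent length = C·cosβ = 13.2288
L = r1·wrap1 + r2·wrap2 + 2·C·cosβ = 17·4.8377 + 2·1.4455 + 2·13.2288 = 111.5896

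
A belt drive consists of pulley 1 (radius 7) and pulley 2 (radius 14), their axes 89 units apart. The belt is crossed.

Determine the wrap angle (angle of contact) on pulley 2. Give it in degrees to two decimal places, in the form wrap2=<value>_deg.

crossed belt: β = asin((r1+r2)/C) = asin(21/89) = 13.6479°
wrap1 = wrap2 = π + 2β = 207.2959°

wrap2=207.30_deg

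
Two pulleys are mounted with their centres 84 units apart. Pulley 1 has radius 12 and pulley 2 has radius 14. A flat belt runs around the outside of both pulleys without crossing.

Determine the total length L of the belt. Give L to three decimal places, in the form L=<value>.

L=249.729

open belt: β = asin((r2−r1)/C) = asin(2/84) = 1.3643°
wrap1 = π − 2β = 177.2714°
wrap2 = π + 2β = 182.7286°
tangent length = C·cosβ = 83.9762
L = r1·wrap1 + r2·wrap2 + 2·C·cosβ = 12·3.0940 + 14·3.1892 + 2·83.9762 = 249.7290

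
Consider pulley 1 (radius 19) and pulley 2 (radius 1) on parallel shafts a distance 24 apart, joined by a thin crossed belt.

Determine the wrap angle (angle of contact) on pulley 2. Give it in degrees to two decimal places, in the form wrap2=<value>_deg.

wrap2=292.89_deg

crossed belt: β = asin((r1+r2)/C) = asin(20/24) = 56.4427°
wrap1 = wrap2 = π + 2β = 292.8854°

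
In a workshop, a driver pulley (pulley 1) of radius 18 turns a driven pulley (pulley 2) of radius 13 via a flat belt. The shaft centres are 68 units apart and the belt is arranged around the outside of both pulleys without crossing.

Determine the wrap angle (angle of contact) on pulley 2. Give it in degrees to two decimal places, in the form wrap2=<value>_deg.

open belt: β = asin((r2−r1)/C) = asin(-5/68) = -4.2167°
wrap1 = π − 2β = 188.4335°
wrap2 = π + 2β = 171.5665°

wrap2=171.57_deg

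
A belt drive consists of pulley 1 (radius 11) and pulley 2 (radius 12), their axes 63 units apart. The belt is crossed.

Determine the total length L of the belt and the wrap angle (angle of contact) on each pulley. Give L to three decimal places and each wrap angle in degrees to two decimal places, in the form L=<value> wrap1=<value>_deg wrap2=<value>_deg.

L=206.751 wrap1=222.82_deg wrap2=222.82_deg

crossed belt: β = asin((r1+r2)/C) = asin(23/63) = 21.4125°
wrap1 = wrap2 = π + 2β = 222.8249°
tangent length = C·cosβ = 58.6515
L = (r1+r2)·wrap + 2·C·cosβ = 23·3.8890 + 2·58.6515 = 206.7507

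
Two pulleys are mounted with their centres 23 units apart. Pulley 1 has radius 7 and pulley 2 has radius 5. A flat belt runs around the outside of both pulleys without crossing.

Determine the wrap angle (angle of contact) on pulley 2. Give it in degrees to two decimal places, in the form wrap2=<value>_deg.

open belt: β = asin((r2−r1)/C) = asin(-2/23) = -4.9885°
wrap1 = π − 2β = 189.9771°
wrap2 = π + 2β = 170.0229°

wrap2=170.02_deg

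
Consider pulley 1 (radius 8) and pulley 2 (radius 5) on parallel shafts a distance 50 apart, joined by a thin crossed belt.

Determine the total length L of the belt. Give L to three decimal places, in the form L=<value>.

crossed belt: β = asin((r1+r2)/C) = asin(13/50) = 15.0701°
wrap1 = wrap2 = π + 2β = 210.1401°
tangent length = C·cosβ = 48.2804
L = (r1+r2)·wrap + 2·C·cosβ = 13·3.6676 + 2·48.2804 = 144.2401

L=144.240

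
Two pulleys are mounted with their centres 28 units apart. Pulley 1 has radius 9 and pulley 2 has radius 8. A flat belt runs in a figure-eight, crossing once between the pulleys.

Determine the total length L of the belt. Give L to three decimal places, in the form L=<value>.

crossed belt: β = asin((r1+r2)/C) = asin(17/28) = 37.3832°
wrap1 = wrap2 = π + 2β = 254.7664°
tangent length = C·cosβ = 22.2486
L = (r1+r2)·wrap + 2·C·cosβ = 17·4.4465 + 2·22.2486 = 120.0879

L=120.088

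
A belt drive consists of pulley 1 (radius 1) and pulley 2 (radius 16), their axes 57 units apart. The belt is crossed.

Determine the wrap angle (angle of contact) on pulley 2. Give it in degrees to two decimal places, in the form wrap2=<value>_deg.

crossed belt: β = asin((r1+r2)/C) = asin(17/57) = 17.3523°
wrap1 = wrap2 = π + 2β = 214.7045°

wrap2=214.70_deg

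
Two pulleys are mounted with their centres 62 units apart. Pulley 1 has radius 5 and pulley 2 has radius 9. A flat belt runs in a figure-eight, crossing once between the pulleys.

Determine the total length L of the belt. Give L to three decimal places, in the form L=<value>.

crossed belt: β = asin((r1+r2)/C) = asin(14/62) = 13.0503°
wrap1 = wrap2 = π + 2β = 206.1006°
tangent length = C·cosβ = 60.3987
L = (r1+r2)·wrap + 2·C·cosβ = 14·3.5971 + 2·60.3987 = 171.1572

L=171.157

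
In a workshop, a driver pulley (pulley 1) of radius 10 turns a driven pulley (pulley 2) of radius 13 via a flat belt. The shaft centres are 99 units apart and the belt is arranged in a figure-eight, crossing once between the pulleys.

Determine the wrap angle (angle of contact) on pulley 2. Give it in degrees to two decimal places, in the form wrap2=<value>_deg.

wrap2=206.87_deg

crossed belt: β = asin((r1+r2)/C) = asin(23/99) = 13.4339°
wrap1 = wrap2 = π + 2β = 206.8678°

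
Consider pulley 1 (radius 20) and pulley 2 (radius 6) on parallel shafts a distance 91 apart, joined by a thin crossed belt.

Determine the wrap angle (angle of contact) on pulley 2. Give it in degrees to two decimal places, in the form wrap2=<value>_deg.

crossed belt: β = asin((r1+r2)/C) = asin(26/91) = 16.6015°
wrap1 = wrap2 = π + 2β = 213.2031°

wrap2=213.20_deg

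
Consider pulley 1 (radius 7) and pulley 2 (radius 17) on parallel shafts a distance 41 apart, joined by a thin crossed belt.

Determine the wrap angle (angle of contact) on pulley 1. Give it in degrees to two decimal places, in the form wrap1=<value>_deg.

wrap1=251.66_deg

crossed belt: β = asin((r1+r2)/C) = asin(24/41) = 35.8288°
wrap1 = wrap2 = π + 2β = 251.6577°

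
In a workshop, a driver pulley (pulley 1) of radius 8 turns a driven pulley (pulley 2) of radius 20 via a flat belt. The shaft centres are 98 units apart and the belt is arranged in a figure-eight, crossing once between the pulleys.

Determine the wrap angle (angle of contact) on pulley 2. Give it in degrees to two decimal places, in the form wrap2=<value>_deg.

wrap2=213.20_deg

crossed belt: β = asin((r1+r2)/C) = asin(28/98) = 16.6015°
wrap1 = wrap2 = π + 2β = 213.2031°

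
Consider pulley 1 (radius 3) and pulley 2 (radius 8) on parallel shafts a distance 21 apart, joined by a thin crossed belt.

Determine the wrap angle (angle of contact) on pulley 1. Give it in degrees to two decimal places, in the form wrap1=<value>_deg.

wrap1=243.18_deg

crossed belt: β = asin((r1+r2)/C) = asin(11/21) = 31.5881°
wrap1 = wrap2 = π + 2β = 243.1763°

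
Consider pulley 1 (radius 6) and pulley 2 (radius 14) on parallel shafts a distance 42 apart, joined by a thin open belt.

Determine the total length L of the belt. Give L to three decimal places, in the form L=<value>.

open belt: β = asin((r2−r1)/C) = asin(8/42) = 10.9806°
wrap1 = π − 2β = 158.0388°
wrap2 = π + 2β = 201.9612°
tangent length = C·cosβ = 41.2311
L = r1·wrap1 + r2·wrap2 + 2·C·cosβ = 6·2.7583 + 14·3.5249 + 2·41.2311 = 148.3603

L=148.360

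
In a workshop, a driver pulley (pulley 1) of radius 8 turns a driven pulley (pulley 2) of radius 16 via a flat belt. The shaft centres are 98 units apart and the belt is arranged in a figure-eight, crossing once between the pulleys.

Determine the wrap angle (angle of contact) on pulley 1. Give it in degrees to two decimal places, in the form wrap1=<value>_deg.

crossed belt: β = asin((r1+r2)/C) = asin(24/98) = 14.1758°
wrap1 = wrap2 = π + 2β = 208.3516°

wrap1=208.35_deg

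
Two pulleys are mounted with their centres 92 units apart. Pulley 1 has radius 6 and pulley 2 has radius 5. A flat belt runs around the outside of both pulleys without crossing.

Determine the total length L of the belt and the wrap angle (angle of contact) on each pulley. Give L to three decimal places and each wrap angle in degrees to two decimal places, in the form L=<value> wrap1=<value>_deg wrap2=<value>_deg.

open belt: β = asin((r2−r1)/C) = asin(-1/92) = -0.6228°
wrap1 = π − 2β = 181.2456°
wrap2 = π + 2β = 178.7544°
tangent length = C·cosβ = 91.9946
L = r1·wrap1 + r2·wrap2 + 2·C·cosβ = 6·3.1633 + 5·3.1199 + 2·91.9946 = 218.5684

L=218.568 wrap1=181.25_deg wrap2=178.75_deg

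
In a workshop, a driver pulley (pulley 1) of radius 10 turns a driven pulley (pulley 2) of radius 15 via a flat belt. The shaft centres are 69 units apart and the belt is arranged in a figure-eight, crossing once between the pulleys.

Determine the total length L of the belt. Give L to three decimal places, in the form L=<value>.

crossed belt: β = asin((r1+r2)/C) = asin(25/69) = 21.2427°
wrap1 = wrap2 = π + 2β = 222.4853°
tangent length = C·cosβ = 64.3117
L = (r1+r2)·wrap + 2·C·cosβ = 25·3.8831 + 2·64.3117 = 225.7010

L=225.701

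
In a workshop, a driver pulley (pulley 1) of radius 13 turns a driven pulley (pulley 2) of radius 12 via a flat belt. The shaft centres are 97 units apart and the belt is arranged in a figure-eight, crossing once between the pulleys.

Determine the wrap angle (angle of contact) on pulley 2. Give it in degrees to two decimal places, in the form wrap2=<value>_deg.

crossed belt: β = asin((r1+r2)/C) = asin(25/97) = 14.9355°
wrap1 = wrap2 = π + 2β = 209.8711°

wrap2=209.87_deg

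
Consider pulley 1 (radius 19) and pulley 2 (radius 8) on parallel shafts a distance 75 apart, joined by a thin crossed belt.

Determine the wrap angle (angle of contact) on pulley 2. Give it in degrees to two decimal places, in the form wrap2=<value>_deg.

wrap2=222.20_deg

crossed belt: β = asin((r1+r2)/C) = asin(27/75) = 21.1002°
wrap1 = wrap2 = π + 2β = 222.2004°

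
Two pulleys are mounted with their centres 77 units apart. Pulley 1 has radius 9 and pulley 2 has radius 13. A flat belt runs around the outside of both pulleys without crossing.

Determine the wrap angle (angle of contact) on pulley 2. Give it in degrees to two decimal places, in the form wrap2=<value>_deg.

open belt: β = asin((r2−r1)/C) = asin(4/77) = 2.9777°
wrap1 = π − 2β = 174.0445°
wrap2 = π + 2β = 185.9555°

wrap2=185.96_deg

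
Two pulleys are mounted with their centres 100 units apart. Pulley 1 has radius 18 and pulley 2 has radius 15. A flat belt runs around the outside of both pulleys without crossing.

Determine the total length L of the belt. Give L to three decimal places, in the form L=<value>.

L=303.763

open belt: β = asin((r2−r1)/C) = asin(-3/100) = -1.7191°
wrap1 = π − 2β = 183.4383°
wrap2 = π + 2β = 176.5617°
tangent length = C·cosβ = 99.9550
L = r1·wrap1 + r2·wrap2 + 2·C·cosβ = 18·3.2016 + 15·3.0816 + 2·99.9550 = 303.7626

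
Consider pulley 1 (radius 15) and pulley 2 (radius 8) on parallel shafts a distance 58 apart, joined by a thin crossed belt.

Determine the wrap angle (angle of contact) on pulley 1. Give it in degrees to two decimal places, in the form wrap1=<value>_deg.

wrap1=226.73_deg

crossed belt: β = asin((r1+r2)/C) = asin(23/58) = 23.3628°
wrap1 = wrap2 = π + 2β = 226.7256°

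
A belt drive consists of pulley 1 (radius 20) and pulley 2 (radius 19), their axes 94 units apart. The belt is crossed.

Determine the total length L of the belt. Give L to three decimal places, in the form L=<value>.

crossed belt: β = asin((r1+r2)/C) = asin(39/94) = 24.5126°
wrap1 = wrap2 = π + 2β = 229.0252°
tangent length = C·cosβ = 85.5278
L = (r1+r2)·wrap + 2·C·cosβ = 39·3.9972 + 2·85.5278 = 326.9481

L=326.948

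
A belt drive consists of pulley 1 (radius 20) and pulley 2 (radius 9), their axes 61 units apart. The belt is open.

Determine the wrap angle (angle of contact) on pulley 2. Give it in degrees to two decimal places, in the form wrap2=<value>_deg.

open belt: β = asin((r2−r1)/C) = asin(-11/61) = -10.3889°
wrap1 = π − 2β = 200.7777°
wrap2 = π + 2β = 159.2223°

wrap2=159.22_deg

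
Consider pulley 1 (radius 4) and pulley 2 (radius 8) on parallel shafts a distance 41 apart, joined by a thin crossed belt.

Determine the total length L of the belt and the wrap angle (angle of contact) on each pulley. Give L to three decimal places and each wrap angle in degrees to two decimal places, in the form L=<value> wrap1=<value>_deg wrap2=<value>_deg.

crossed belt: β = asin((r1+r2)/C) = asin(12/41) = 17.0186°
wrap1 = wrap2 = π + 2β = 214.0373°
tangent length = C·cosβ = 39.2046
L = (r1+r2)·wrap + 2·C·cosβ = 12·3.7357 + 2·39.2046 = 123.2370

L=123.237 wrap1=214.04_deg wrap2=214.04_deg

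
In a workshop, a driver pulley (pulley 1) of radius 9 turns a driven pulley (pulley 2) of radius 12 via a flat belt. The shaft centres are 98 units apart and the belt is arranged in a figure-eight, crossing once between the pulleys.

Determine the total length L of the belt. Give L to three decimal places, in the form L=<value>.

L=266.491

crossed belt: β = asin((r1+r2)/C) = asin(21/98) = 12.3736°
wrap1 = wrap2 = π + 2β = 204.7473°
tangent length = C·cosβ = 95.7236
L = (r1+r2)·wrap + 2·C·cosβ = 21·3.5735 + 2·95.7236 = 266.4909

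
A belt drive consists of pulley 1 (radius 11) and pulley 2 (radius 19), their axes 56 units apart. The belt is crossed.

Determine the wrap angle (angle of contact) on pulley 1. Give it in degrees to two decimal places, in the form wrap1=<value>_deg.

wrap1=244.78_deg

crossed belt: β = asin((r1+r2)/C) = asin(30/56) = 32.3924°
wrap1 = wrap2 = π + 2β = 244.7847°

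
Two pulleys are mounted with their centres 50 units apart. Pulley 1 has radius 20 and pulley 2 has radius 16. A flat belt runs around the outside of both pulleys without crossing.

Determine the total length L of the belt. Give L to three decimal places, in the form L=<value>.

open belt: β = asin((r2−r1)/C) = asin(-4/50) = -4.5886°
wrap1 = π − 2β = 189.1771°
wrap2 = π + 2β = 170.8229°
tangent length = C·cosβ = 49.8397
L = r1·wrap1 + r2·wrap2 + 2·C·cosβ = 20·3.3018 + 16·2.9814 + 2·49.8397 = 213.4175

L=213.418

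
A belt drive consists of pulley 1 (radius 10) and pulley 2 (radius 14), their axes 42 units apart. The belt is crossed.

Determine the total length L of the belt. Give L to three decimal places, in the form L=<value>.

crossed belt: β = asin((r1+r2)/C) = asin(24/42) = 34.8499°
wrap1 = wrap2 = π + 2β = 249.6998°
tangent length = C·cosβ = 34.4674
L = (r1+r2)·wrap + 2·C·cosβ = 24·4.3581 + 2·34.4674 = 173.5288

L=173.529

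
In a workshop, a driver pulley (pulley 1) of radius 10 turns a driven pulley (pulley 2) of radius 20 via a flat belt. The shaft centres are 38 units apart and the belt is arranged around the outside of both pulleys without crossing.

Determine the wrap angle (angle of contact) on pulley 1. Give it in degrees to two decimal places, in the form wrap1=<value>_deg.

wrap1=149.48_deg

open belt: β = asin((r2−r1)/C) = asin(10/38) = 15.2575°
wrap1 = π − 2β = 149.4850°
wrap2 = π + 2β = 210.5150°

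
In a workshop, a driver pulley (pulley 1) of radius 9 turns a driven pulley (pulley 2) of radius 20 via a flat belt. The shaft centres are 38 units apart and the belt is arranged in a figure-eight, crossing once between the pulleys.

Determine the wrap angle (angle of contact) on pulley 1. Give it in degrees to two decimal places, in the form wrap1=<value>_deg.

wrap1=279.49_deg

crossed belt: β = asin((r1+r2)/C) = asin(29/38) = 49.7434°
wrap1 = wrap2 = π + 2β = 279.4868°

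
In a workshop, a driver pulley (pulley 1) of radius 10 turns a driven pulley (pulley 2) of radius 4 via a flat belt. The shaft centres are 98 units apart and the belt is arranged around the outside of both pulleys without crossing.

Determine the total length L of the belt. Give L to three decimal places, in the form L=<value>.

open belt: β = asin((r2−r1)/C) = asin(-6/98) = -3.5101°
wrap1 = π − 2β = 187.0202°
wrap2 = π + 2β = 172.9798°
tangent length = C·cosβ = 97.8162
L = r1·wrap1 + r2·wrap2 + 2·C·cosβ = 10·3.2641 + 4·3.0191 + 2·97.8162 = 240.3498

L=240.350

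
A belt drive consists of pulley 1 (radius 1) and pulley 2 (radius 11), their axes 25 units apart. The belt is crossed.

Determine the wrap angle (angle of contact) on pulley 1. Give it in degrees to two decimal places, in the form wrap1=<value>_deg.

wrap1=237.37_deg

crossed belt: β = asin((r1+r2)/C) = asin(12/25) = 28.6854°
wrap1 = wrap2 = π + 2β = 237.3708°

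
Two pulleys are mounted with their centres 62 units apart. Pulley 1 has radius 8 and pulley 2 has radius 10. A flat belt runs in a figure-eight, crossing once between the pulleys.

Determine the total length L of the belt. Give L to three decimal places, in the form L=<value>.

L=185.812

crossed belt: β = asin((r1+r2)/C) = asin(18/62) = 16.8773°
wrap1 = wrap2 = π + 2β = 213.7545°
tangent length = C·cosβ = 59.3296
L = (r1+r2)·wrap + 2·C·cosβ = 18·3.7307 + 2·59.3296 = 185.8121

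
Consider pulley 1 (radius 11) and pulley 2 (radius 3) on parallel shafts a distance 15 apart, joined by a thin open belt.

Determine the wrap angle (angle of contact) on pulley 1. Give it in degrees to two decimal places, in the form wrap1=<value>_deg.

open belt: β = asin((r2−r1)/C) = asin(-8/15) = -32.2310°
wrap1 = π − 2β = 244.4619°
wrap2 = π + 2β = 115.5381°

wrap1=244.46_deg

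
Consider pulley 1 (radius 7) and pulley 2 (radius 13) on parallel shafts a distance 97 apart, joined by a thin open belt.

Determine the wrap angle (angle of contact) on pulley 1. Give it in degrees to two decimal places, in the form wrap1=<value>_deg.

open belt: β = asin((r2−r1)/C) = asin(6/97) = 3.5463°
wrap1 = π − 2β = 172.9073°
wrap2 = π + 2β = 187.0927°

wrap1=172.91_deg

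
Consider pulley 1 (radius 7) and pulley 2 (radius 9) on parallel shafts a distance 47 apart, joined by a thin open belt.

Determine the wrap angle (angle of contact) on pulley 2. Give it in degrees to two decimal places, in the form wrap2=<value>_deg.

wrap2=184.88_deg

open belt: β = asin((r2−r1)/C) = asin(2/47) = 2.4389°
wrap1 = π − 2β = 175.1223°
wrap2 = π + 2β = 184.8777°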